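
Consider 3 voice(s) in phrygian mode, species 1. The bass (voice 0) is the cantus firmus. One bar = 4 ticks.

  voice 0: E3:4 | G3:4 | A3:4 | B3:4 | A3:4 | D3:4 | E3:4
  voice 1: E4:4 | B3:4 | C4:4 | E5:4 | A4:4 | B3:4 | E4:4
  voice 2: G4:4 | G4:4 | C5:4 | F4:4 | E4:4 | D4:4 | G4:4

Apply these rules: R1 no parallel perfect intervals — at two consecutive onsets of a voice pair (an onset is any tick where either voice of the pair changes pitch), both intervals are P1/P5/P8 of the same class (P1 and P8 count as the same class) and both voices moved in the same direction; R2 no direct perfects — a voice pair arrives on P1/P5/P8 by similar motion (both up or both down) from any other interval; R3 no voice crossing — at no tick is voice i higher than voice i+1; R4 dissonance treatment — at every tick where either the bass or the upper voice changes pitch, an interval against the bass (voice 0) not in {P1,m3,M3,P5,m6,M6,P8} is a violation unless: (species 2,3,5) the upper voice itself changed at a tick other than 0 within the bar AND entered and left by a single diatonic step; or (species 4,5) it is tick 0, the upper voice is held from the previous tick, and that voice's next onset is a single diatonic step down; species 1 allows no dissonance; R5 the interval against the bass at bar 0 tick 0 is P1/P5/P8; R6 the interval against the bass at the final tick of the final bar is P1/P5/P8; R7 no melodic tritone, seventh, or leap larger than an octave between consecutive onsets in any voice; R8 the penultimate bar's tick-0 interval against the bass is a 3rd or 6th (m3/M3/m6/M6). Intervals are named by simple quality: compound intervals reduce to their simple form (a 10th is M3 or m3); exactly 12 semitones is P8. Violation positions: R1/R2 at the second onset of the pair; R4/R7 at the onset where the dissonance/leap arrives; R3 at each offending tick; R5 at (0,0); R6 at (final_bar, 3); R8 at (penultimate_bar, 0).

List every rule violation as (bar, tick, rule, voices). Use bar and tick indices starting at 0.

bar 0: v0=E3 v1=E4 v2=G4 downbeat m3
bar 1: v0=G3 v1=B3 v2=G4 downbeat P8
bar 2: v0=A3 v1=C4 v2=C5 downbeat m3
bar 3: v0=B3 v1=E5 v2=F4 downbeat TT
bar 4: v0=A3 v1=A4 v2=E4 downbeat P5
bar 5: v0=D3 v1=B3 v2=D4 downbeat P8
bar 6: v0=E3 v1=E4 v2=G4 downbeat m3
  -> R5 @ bar 0 tick 0 v(0, 2): opens on m3
  -> R2 @ bar 2 tick 0 v(1, 2): B3/G4 m6 -> C4/C5 P8 similar
  -> R3 @ bar 3 tick 0 v(1, 2): E5 above F4
  -> R4 @ bar 3 tick 0 v(0, 1): B3/E5 P4 untreated
  -> R4 @ bar 3 tick 0 v(0, 2): B3/F4 TT untreated
  -> R7 @ bar 3 tick 0 v(1,): C4->E5 leap 16st
  -> R3 @ bar 3 tick 1 v(1, 2): E5 above F4
  -> R3 @ bar 3 tick 2 v(1, 2): E5 above F4
  -> R3 @ bar 3 tick 3 v(1, 2): E5 above F4
  -> R2 @ bar 4 tick 0 v(0, 1): B3/E5 P4 -> A3/A4 P8 similar
  -> R2 @ bar 4 tick 0 v(0, 2): B3/F4 TT -> A3/E4 P5 similar
  -> R3 @ bar 4 tick 0 v(1, 2): A4 above E4
  -> R3 @ bar 4 tick 1 v(1, 2): A4 above E4
  -> R3 @ bar 4 tick 2 v(1, 2): A4 above E4
  -> R3 @ bar 4 tick 3 v(1, 2): A4 above E4
  -> R2 @ bar 5 tick 0 v(0, 2): A3/E4 P5 -> D3/D4 P8 similar
  -> R7 @ bar 5 tick 0 v(1,): A4->B3 leap 10st
  -> R8 @ bar 5 tick 0 v(0, 2): penult P8 not 3rd/6th
  -> R2 @ bar 6 tick 0 v(0, 1): D3/B3 M6 -> E3/E4 P8 similar
  -> R6 @ bar 6 tick 3 v(0, 2): closes on m3

(0, 0, R5, (0, 2))
(2, 0, R2, (1, 2))
(3, 0, R3, (1, 2))
(3, 0, R4, (0, 1))
(3, 0, R4, (0, 2))
(3, 0, R7, (1,))
(3, 1, R3, (1, 2))
(3, 2, R3, (1, 2))
(3, 3, R3, (1, 2))
(4, 0, R2, (0, 1))
(4, 0, R2, (0, 2))
(4, 0, R3, (1, 2))
(4, 1, R3, (1, 2))
(4, 2, R3, (1, 2))
(4, 3, R3, (1, 2))
(5, 0, R2, (0, 2))
(5, 0, R7, (1,))
(5, 0, R8, (0, 2))
(6, 0, R2, (0, 1))
(6, 3, R6, (0, 2))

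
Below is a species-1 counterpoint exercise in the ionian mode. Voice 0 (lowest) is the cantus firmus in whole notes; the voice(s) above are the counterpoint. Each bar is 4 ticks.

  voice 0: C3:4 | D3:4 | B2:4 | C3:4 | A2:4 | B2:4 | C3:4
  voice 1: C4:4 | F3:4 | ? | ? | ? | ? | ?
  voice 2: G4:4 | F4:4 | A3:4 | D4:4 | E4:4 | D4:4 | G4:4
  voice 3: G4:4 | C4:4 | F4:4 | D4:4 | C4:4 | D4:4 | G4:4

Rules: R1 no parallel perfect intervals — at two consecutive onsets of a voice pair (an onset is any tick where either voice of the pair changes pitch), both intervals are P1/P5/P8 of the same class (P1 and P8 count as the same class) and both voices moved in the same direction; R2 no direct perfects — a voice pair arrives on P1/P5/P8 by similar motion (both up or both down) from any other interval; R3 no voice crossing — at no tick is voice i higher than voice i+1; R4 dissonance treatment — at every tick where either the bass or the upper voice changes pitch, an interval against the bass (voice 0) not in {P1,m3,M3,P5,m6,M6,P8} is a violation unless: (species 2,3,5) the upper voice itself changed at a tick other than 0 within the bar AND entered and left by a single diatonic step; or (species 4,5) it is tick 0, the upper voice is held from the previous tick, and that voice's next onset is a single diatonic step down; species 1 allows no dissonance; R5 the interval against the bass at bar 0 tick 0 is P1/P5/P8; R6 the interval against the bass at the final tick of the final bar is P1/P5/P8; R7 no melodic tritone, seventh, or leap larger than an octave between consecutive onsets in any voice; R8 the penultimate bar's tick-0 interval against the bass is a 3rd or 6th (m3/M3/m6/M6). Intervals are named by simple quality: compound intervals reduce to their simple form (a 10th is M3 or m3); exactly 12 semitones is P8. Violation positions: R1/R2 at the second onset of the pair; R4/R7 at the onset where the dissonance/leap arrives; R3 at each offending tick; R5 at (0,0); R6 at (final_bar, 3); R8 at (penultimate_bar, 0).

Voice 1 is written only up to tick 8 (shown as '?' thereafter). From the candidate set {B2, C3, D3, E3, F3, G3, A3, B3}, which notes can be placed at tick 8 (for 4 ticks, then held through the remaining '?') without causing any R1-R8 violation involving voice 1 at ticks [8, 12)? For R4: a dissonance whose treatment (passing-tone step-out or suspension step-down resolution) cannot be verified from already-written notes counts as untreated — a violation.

B2: violates R2,R7
C3: violates R4
D3: violates R2
E3: violates R4
F3: violates R4
G3: legal
A3: violates R4
B3: violates R3,R7

{G3}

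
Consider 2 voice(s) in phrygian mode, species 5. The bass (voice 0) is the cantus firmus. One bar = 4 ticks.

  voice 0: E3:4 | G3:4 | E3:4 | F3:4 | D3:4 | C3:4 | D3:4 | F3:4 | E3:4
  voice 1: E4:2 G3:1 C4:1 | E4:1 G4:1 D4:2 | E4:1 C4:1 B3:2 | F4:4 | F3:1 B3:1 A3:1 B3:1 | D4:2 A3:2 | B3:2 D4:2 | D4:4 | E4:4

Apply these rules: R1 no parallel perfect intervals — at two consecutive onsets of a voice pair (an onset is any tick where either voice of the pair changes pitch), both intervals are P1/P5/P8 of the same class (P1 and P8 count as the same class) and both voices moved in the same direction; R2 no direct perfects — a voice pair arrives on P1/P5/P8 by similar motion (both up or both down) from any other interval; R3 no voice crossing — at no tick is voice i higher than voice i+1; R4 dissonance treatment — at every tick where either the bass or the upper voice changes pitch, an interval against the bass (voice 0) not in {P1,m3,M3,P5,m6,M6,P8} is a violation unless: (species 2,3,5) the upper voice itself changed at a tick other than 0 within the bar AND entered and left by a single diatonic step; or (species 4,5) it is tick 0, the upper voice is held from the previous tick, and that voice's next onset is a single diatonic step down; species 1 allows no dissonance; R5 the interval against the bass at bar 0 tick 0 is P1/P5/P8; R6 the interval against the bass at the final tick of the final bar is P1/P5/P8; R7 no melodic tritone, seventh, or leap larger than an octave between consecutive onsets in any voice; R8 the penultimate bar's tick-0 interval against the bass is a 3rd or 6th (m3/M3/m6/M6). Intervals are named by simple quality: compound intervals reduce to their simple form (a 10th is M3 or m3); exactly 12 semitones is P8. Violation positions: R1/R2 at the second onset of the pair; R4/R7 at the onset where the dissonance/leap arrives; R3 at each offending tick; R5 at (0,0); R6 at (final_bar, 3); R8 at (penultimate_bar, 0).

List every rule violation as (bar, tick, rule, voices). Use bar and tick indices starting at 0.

(3, 0, R2, (0, 1))
(3, 0, R7, (1,))
(4, 1, R7, (1,))
(5, 0, R4, (0, 1))

bar 0: v0=E3 v1=E4 downbeat P8
bar 1: v0=G3 v1=E4 downbeat M6
bar 2: v0=E3 v1=E4 downbeat P8
bar 3: v0=F3 v1=F4 downbeat P8
bar 4: v0=D3 v1=F3 downbeat m3
bar 5: v0=C3 v1=D4 downbeat M2
bar 6: v0=D3 v1=B3 downbeat M6
bar 7: v0=F3 v1=D4 downbeat M6
bar 8: v0=E3 v1=E4 downbeat P8
  -> R2 @ bar 3 tick 0 v(0, 1): E3/B3 P5 -> F3/F4 P8 similar
  -> R7 @ bar 3 tick 0 v(1,): B3->F4 leap 6st
  -> R7 @ bar 4 tick 1 v(1,): F3->B3 leap 6st
  -> R4 @ bar 5 tick 0 v(0, 1): C3/D4 M2 untreated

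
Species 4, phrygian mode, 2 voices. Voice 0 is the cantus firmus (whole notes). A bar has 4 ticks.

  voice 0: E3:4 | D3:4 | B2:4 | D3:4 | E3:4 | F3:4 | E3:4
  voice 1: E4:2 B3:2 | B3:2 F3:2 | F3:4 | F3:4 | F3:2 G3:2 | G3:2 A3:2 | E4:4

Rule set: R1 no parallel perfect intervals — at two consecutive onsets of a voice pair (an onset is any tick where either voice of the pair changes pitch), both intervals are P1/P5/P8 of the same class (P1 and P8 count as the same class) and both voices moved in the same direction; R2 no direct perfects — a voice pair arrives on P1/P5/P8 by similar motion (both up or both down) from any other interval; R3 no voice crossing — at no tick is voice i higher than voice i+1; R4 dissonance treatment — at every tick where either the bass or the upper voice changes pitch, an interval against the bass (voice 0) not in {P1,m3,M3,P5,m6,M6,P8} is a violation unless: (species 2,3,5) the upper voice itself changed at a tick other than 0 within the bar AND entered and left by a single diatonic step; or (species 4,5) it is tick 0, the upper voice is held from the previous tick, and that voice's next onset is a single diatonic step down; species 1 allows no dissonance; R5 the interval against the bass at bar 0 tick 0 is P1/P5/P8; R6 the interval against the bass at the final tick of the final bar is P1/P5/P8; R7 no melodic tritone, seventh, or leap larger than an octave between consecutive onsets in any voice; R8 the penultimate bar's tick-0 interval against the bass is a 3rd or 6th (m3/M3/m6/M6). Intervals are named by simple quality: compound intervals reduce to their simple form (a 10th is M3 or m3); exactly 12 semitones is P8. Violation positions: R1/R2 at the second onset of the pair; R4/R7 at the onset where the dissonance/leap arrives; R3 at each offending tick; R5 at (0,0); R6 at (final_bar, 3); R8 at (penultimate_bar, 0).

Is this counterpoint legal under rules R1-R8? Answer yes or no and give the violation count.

bar 0: v0=E3 v1=E4 (P8)
bar 1: v0=D3 v1=B3 (M6)
bar 2: v0=B2 v1=F3 (TT)
bar 3: v0=D3 v1=F3 (m3)
bar 4: v0=E3 v1=F3 (m2)
bar 5: v0=F3 v1=G3 (M2)
bar 6: v0=E3 v1=E4 (P8)
  R7 @ bar1.2: B3->F3 leap 6st
  R4 @ bar2.0: B2/F3 TT untreated
  R4 @ bar4.0: E3/F3 m2 untreated
  R4 @ bar5.0: F3/G3 M2 untreated
  R8 @ bar5.0: penult M2 not 3rd/6th

No (5 violations)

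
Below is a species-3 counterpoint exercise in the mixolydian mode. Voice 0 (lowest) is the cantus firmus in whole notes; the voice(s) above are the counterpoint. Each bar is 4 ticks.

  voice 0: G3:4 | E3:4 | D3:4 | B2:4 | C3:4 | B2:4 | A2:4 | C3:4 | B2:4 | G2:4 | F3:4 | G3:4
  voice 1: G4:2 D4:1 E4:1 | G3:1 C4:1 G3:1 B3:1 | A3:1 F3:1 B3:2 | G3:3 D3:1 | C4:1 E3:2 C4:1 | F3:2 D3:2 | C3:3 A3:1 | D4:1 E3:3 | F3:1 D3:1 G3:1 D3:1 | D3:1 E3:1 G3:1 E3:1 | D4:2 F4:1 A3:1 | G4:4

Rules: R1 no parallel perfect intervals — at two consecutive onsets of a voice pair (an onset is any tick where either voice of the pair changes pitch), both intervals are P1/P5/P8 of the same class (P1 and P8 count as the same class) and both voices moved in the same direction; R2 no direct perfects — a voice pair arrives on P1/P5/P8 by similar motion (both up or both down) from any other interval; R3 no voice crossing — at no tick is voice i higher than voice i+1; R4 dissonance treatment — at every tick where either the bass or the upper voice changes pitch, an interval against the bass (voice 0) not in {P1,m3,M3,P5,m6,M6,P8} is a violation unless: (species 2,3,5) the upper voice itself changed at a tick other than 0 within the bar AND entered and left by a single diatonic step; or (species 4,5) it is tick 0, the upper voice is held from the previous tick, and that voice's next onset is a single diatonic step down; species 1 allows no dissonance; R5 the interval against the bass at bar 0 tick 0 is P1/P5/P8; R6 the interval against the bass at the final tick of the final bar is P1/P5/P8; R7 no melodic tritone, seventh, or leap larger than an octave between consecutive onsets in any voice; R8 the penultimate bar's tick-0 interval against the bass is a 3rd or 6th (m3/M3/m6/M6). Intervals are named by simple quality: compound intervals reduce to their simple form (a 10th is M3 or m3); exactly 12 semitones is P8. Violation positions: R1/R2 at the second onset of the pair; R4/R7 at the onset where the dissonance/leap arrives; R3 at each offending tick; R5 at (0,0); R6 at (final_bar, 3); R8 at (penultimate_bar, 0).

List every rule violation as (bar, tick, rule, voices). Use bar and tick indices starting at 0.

bar 0: v0=G3 v1=G4 downbeat P8
bar 1: v0=E3 v1=G3 downbeat m3
bar 2: v0=D3 v1=A3 downbeat P5
bar 3: v0=B2 v1=G3 downbeat m6
bar 4: v0=C3 v1=C4 downbeat P8
bar 5: v0=B2 v1=F3 downbeat TT
bar 6: v0=A2 v1=C3 downbeat m3
bar 7: v0=C3 v1=D4 downbeat M2
bar 8: v0=B2 v1=F3 downbeat TT
bar 9: v0=G2 v1=D3 downbeat P5
bar 10: v0=F3 v1=D4 downbeat M6
bar 11: v0=G3 v1=G4 downbeat P8
  -> R1 @ bar 2 tick 0 v(0, 1): E3/B3 P5 -> D3/A3 P5 similar
  -> R7 @ bar 2 tick 2 v(1,): F3->B3 leap 6st
  -> R2 @ bar 4 tick 0 v(0, 1): B2/D3 m3 -> C3/C4 P8 similar
  -> R7 @ bar 4 tick 0 v(1,): D3->C4 leap 10st
  -> R4 @ bar 5 tick 0 v(0, 1): B2/F3 TT untreated
  -> R4 @ bar 7 tick 0 v(0, 1): C3/D4 M2 untreated
  -> R7 @ bar 7 tick 1 v(1,): D4->E3 leap 10st
  -> R4 @ bar 8 tick 0 v(0, 1): B2/F3 TT untreated
  -> R7 @ bar 10 tick 0 v(0,): G2->F3 leap 10st
  -> R7 @ bar 10 tick 0 v(1,): E3->D4 leap 10st
  -> R2 @ bar 11 tick 0 v(0, 1): F3/A3 M3 -> G3/G4 P8 similar
  -> R7 @ bar 11 tick 0 v(1,): A3->G4 leap 10st

(2, 0, R1, (0, 1))
(2, 2, R7, (1,))
(4, 0, R2, (0, 1))
(4, 0, R7, (1,))
(5, 0, R4, (0, 1))
(7, 0, R4, (0, 1))
(7, 1, R7, (1,))
(8, 0, R4, (0, 1))
(10, 0, R7, (0,))
(10, 0, R7, (1,))
(11, 0, R2, (0, 1))
(11, 0, R7, (1,))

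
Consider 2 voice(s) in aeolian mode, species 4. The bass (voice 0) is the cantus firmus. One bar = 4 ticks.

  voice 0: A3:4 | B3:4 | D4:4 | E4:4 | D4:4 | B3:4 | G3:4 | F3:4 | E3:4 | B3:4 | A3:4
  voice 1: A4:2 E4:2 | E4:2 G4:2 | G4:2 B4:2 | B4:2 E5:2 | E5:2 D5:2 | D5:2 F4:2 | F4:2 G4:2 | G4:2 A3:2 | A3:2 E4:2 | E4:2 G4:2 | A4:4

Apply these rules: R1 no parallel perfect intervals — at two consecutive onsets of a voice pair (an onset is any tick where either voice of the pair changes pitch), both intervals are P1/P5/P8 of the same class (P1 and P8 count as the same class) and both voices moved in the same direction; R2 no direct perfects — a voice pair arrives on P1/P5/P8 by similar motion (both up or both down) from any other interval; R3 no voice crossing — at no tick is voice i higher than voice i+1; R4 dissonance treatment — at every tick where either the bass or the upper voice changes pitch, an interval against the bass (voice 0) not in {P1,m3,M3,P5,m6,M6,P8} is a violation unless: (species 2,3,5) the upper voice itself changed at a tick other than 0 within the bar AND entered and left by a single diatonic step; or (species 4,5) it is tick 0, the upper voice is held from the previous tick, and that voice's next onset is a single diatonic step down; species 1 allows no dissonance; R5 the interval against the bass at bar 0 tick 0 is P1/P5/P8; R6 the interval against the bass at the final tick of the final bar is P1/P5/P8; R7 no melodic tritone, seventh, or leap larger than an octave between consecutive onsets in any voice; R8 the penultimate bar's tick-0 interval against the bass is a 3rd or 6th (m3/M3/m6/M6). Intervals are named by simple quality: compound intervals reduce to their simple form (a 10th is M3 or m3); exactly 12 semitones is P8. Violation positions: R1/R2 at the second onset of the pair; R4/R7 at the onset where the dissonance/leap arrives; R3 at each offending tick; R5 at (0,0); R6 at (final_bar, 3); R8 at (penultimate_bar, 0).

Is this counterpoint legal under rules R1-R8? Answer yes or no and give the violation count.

No (9 violations)

bar 0: v0=A3 v1=A4 (P8)
bar 1: v0=B3 v1=E4 (P4)
bar 2: v0=D4 v1=G4 (P4)
bar 3: v0=E4 v1=B4 (P5)
bar 4: v0=D4 v1=E5 (M2)
bar 5: v0=B3 v1=D5 (m3)
bar 6: v0=G3 v1=F4 (m7)
bar 7: v0=F3 v1=G4 (M2)
bar 8: v0=E3 v1=A3 (P4)
bar 9: v0=B3 v1=E4 (P4)
bar 10: v0=A3 v1=A4 (P8)
  R4 @ bar1.0: B3/E4 P4 untreated
  R4 @ bar2.0: D4/G4 P4 untreated
  R4 @ bar5.2: B3/F4 TT untreated
  R4 @ bar6.0: G3/F4 m7 untreated
  R4 @ bar7.0: F3/G4 M2 untreated
  R7 @ bar7.2: G4->A3 leap 10st
  R4 @ bar8.0: E3/A3 P4 untreated
  R4 @ bar9.0: B3/E4 P4 untreated
  R8 @ bar9.0: penult P4 not 3rd/6th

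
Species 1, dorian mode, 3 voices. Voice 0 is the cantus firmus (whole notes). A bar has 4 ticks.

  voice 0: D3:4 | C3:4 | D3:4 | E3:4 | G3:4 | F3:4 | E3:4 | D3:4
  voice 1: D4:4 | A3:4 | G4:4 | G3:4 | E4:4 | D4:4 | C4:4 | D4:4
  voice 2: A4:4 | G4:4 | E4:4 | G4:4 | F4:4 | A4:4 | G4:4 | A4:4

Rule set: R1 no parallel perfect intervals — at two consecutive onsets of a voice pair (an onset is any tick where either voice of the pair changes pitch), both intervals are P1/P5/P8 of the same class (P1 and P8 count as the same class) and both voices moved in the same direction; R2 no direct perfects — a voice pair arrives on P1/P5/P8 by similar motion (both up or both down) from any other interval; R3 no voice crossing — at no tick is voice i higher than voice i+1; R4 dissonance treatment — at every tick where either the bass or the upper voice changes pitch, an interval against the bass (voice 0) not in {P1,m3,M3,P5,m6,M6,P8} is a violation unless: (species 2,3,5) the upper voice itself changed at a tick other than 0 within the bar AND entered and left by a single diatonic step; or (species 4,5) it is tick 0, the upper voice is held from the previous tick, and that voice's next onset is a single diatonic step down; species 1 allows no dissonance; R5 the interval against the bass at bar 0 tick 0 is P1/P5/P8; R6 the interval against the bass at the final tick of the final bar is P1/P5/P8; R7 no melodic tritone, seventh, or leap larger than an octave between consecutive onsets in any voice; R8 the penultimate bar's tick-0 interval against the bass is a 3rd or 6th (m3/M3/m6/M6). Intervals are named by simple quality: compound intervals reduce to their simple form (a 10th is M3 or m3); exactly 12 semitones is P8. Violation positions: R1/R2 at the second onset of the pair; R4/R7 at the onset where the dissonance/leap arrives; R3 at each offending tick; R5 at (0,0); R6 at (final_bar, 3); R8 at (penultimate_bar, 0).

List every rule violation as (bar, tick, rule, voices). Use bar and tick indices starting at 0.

bar 0: v0=D3 v1=D4 v2=A4 downbeat P5
bar 1: v0=C3 v1=A3 v2=G4 downbeat P5
bar 2: v0=D3 v1=G4 v2=E4 downbeat M2
bar 3: v0=E3 v1=G3 v2=G4 downbeat m3
bar 4: v0=G3 v1=E4 v2=F4 downbeat m7
bar 5: v0=F3 v1=D4 v2=A4 downbeat M3
bar 6: v0=E3 v1=C4 v2=G4 downbeat m3
bar 7: v0=D3 v1=D4 v2=A4 downbeat P5
  -> R1 @ bar 1 tick 0 v(0, 2): D3/A4 P5 -> C3/G4 P5 similar
  -> R3 @ bar 2 tick 0 v(1, 2): G4 above E4
  -> R4 @ bar 2 tick 0 v(0, 1): D3/G4 P4 untreated
  -> R4 @ bar 2 tick 0 v(0, 2): D3/E4 M2 untreated
  -> R7 @ bar 2 tick 0 v(1,): A3->G4 leap 10st
  -> R3 @ bar 2 tick 1 v(1, 2): G4 above E4
  -> R3 @ bar 2 tick 2 v(1, 2): G4 above E4
  -> R3 @ bar 2 tick 3 v(1, 2): G4 above E4
  -> R4 @ bar 4 tick 0 v(0, 2): G3/F4 m7 untreated
  -> R1 @ bar 6 tick 0 v(1, 2): D4/A4 P5 -> C4/G4 P5 similar
  -> R1 @ bar 7 tick 0 v(1, 2): C4/G4 P5 -> D4/A4 P5 similar

(1, 0, R1, (0, 2))
(2, 0, R3, (1, 2))
(2, 0, R4, (0, 1))
(2, 0, R4, (0, 2))
(2, 0, R7, (1,))
(2, 1, R3, (1, 2))
(2, 2, R3, (1, 2))
(2, 3, R3, (1, 2))
(4, 0, R4, (0, 2))
(6, 0, R1, (1, 2))
(7, 0, R1, (1, 2))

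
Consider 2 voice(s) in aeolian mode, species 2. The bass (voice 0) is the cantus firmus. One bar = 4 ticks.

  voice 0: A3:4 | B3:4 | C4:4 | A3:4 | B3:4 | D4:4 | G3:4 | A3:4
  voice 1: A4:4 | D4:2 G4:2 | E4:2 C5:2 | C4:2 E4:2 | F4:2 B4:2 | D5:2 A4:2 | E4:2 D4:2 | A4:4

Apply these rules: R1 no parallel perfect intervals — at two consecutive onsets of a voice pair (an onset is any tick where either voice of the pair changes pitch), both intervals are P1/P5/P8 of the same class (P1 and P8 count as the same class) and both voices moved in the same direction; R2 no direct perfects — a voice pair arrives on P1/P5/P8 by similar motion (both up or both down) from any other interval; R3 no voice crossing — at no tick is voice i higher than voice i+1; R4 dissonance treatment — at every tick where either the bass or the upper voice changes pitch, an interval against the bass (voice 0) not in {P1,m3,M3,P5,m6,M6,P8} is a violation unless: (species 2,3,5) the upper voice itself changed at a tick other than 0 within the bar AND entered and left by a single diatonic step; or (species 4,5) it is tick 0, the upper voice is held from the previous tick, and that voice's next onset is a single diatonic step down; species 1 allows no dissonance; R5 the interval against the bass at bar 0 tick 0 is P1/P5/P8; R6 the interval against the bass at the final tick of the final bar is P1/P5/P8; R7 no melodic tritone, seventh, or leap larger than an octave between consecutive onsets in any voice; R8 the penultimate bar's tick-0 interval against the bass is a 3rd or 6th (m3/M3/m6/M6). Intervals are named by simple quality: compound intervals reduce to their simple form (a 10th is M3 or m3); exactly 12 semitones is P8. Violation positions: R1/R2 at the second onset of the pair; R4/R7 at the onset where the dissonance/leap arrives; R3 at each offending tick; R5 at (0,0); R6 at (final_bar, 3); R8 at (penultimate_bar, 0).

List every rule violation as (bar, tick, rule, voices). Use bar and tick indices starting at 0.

(4, 0, R4, (0, 1))
(4, 2, R7, (1,))
(5, 0, R1, (0, 1))
(7, 0, R2, (0, 1))

bar 0: v0=A3 v1=A4 downbeat P8
bar 1: v0=B3 v1=D4 downbeat m3
bar 2: v0=C4 v1=E4 downbeat M3
bar 3: v0=A3 v1=C4 downbeat m3
bar 4: v0=B3 v1=F4 downbeat TT
bar 5: v0=D4 v1=D5 downbeat P8
bar 6: v0=G3 v1=E4 downbeat M6
bar 7: v0=A3 v1=A4 downbeat P8
  -> R4 @ bar 4 tick 0 v(0, 1): B3/F4 TT untreated
  -> R7 @ bar 4 tick 2 v(1,): F4->B4 leap 6st
  -> R1 @ bar 5 tick 0 v(0, 1): B3/B4 P8 -> D4/D5 P8 similar
  -> R2 @ bar 7 tick 0 v(0, 1): G3/D4 P5 -> A3/A4 P8 similar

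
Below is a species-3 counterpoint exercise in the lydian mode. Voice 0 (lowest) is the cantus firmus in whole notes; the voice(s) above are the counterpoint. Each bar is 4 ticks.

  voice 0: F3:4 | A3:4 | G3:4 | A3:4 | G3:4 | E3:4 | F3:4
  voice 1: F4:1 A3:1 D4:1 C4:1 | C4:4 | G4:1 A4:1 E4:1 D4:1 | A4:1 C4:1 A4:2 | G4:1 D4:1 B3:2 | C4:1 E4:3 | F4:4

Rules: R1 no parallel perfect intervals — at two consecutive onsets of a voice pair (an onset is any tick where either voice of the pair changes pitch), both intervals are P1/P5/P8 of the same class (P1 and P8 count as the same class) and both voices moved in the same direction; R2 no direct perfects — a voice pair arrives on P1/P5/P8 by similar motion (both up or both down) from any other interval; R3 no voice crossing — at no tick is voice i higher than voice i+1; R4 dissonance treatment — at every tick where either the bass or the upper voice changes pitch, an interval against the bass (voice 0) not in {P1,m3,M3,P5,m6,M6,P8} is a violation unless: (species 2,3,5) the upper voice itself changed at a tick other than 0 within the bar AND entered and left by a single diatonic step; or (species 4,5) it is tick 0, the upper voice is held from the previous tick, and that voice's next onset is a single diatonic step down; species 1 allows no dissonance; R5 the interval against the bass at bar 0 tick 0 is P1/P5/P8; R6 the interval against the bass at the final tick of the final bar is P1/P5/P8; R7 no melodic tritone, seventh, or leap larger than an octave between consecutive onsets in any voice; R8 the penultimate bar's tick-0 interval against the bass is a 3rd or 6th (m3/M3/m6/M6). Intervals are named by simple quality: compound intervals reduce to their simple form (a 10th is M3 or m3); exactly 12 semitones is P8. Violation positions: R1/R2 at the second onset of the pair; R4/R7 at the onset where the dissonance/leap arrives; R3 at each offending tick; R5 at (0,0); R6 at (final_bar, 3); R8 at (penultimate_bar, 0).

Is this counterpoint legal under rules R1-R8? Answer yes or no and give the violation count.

No (4 violations)

bar 0: v0=F3 v1=F4 (P8)
bar 1: v0=A3 v1=C4 (m3)
bar 2: v0=G3 v1=G4 (P8)
bar 3: v0=A3 v1=A4 (P8)
bar 4: v0=G3 v1=G4 (P8)
bar 5: v0=E3 v1=C4 (m6)
bar 6: v0=F3 v1=F4 (P8)
  R4 @ bar2.1: G3/A4 M2 untreated
  R2 @ bar3.0: G3/D4 P5 -> A3/A4 P8 similar
  R1 @ bar4.0: A3/A4 P8 -> G3/G4 P8 similar
  R1 @ bar6.0: E3/E4 P8 -> F3/F4 P8 similar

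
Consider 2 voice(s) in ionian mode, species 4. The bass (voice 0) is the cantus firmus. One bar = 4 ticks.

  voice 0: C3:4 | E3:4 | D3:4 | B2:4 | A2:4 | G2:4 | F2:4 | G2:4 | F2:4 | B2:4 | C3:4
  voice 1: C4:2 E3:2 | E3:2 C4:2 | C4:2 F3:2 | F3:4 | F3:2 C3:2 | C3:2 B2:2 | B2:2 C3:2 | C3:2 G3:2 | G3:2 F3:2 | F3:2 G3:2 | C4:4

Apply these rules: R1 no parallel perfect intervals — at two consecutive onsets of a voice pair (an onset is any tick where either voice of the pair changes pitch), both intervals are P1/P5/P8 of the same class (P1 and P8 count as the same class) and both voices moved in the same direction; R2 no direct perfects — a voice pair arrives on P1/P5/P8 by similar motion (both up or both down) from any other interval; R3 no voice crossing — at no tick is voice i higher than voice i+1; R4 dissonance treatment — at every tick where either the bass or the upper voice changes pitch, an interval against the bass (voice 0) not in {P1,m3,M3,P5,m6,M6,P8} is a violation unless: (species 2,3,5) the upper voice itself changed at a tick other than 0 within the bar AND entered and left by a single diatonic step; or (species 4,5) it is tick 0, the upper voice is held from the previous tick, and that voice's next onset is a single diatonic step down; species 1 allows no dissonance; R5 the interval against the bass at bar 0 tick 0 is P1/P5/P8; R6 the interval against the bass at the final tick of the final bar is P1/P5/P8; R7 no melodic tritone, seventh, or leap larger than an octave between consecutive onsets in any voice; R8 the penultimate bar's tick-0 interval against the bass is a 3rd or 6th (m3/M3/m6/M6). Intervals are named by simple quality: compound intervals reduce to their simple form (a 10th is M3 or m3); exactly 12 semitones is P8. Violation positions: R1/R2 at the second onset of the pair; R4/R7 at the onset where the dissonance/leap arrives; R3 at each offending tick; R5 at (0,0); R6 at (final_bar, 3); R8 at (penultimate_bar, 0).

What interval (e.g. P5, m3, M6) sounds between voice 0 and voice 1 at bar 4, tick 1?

m6

voice 0=A2 voice 1=F3 -> m6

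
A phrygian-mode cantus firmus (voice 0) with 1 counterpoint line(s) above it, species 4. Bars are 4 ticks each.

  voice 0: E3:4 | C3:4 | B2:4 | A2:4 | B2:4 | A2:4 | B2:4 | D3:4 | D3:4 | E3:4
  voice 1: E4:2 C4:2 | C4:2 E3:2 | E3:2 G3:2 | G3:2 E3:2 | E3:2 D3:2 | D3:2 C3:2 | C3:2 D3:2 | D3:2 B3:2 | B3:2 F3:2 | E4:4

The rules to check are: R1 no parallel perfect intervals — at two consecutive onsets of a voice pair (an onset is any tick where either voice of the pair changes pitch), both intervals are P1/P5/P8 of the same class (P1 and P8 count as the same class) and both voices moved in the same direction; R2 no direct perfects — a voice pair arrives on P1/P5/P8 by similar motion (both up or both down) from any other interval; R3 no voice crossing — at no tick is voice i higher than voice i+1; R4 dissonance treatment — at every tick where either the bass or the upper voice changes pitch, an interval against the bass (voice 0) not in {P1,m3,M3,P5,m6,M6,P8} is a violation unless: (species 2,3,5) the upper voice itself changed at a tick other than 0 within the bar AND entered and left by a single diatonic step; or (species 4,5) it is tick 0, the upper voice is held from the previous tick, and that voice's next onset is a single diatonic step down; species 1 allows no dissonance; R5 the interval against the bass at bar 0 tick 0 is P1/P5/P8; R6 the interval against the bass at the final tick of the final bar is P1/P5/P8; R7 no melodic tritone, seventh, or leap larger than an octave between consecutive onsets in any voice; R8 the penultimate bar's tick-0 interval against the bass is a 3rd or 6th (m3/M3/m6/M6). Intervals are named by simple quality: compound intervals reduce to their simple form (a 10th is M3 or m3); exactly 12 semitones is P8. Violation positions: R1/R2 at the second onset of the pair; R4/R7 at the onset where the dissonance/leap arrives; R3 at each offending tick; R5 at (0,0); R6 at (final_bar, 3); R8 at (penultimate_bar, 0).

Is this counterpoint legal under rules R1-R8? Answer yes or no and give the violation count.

No (6 violations)

bar 0: v0=E3 v1=E4 (P8)
bar 1: v0=C3 v1=C4 (P8)
bar 2: v0=B2 v1=E3 (P4)
bar 3: v0=A2 v1=G3 (m7)
bar 4: v0=B2 v1=E3 (P4)
bar 5: v0=A2 v1=D3 (P4)
bar 6: v0=B2 v1=C3 (m2)
bar 7: v0=D3 v1=D3 (P1)
bar 8: v0=D3 v1=B3 (M6)
bar 9: v0=E3 v1=E4 (P8)
  R4 @ bar2.0: B2/E3 P4 untreated
  R4 @ bar3.0: A2/G3 m7 untreated
  R4 @ bar6.0: B2/C3 m2 untreated
  R7 @ bar8.2: B3->F3 leap 6st
  R2 @ bar9.0: D3/F3 m3 -> E3/E4 P8 similar
  R7 @ bar9.0: F3->E4 leap 11st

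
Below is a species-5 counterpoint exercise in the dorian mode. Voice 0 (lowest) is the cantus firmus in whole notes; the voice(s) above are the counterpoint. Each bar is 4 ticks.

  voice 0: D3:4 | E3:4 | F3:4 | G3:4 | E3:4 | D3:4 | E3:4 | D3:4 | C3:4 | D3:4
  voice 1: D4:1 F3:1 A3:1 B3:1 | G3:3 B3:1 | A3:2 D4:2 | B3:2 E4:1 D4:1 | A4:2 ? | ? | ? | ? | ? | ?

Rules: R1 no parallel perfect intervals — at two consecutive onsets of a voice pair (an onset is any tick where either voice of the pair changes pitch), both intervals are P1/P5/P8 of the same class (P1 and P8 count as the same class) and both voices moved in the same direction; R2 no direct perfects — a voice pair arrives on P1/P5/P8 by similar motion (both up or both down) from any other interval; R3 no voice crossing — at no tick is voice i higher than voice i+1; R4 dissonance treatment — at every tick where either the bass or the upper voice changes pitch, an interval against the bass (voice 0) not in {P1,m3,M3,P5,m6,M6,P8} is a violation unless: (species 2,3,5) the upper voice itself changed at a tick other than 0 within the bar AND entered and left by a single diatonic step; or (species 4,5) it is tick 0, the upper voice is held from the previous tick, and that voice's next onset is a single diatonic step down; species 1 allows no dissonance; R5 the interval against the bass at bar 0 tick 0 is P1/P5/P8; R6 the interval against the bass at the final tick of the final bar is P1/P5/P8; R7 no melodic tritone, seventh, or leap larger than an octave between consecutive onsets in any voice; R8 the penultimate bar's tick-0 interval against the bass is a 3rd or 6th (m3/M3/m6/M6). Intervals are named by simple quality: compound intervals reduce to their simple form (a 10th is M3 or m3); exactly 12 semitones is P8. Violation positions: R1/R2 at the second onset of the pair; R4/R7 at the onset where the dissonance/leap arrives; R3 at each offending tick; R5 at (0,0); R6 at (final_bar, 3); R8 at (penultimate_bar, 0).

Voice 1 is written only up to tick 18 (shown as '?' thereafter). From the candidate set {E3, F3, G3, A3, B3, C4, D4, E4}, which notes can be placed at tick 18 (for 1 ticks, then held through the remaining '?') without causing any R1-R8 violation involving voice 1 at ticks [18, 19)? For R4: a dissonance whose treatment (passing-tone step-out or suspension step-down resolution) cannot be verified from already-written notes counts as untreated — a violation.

{C4, E4}

E3: violates R7
F3: violates R4,R7
G3: violates R7
A3: violates R4
B3: violates R7
C4: legal
D4: violates R4
E4: legal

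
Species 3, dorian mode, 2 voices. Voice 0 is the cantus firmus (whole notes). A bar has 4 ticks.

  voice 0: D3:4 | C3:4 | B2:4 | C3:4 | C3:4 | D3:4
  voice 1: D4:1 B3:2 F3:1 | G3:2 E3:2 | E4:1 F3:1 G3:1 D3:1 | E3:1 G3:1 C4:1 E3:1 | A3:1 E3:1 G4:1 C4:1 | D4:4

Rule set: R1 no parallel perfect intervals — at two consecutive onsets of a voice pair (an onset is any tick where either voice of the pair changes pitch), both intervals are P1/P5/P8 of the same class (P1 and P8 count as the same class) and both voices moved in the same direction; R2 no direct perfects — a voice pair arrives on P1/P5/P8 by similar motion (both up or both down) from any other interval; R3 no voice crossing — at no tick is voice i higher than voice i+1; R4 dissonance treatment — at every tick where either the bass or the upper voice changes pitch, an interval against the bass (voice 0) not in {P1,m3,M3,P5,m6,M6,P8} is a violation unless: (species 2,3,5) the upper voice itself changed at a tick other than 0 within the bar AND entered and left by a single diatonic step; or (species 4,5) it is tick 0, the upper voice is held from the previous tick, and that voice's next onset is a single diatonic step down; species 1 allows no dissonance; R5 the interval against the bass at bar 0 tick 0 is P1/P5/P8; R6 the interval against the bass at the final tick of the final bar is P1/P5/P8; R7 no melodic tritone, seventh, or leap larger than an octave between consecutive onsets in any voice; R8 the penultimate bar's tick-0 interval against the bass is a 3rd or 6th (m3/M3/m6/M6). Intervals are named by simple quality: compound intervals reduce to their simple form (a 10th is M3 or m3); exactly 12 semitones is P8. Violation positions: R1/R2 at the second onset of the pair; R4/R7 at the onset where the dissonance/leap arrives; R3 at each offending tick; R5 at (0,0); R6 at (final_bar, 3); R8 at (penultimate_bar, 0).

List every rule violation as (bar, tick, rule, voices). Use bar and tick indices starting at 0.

(0, 3, R7, (1,))
(2, 0, R4, (0, 1))
(2, 1, R4, (0, 1))
(2, 1, R7, (1,))
(4, 2, R7, (1,))
(5, 0, R1, (0, 1))

bar 0: v0=D3 v1=D4 downbeat P8
bar 1: v0=C3 v1=G3 downbeat P5
bar 2: v0=B2 v1=E4 downbeat P4
bar 3: v0=C3 v1=E3 downbeat M3
bar 4: v0=C3 v1=A3 downbeat M6
bar 5: v0=D3 v1=D4 downbeat P8
  -> R7 @ bar 0 tick 3 v(1,): B3->F3 leap 6st
  -> R4 @ bar 2 tick 0 v(0, 1): B2/E4 P4 untreated
  -> R4 @ bar 2 tick 1 v(0, 1): B2/F3 TT untreated
  -> R7 @ bar 2 tick 1 v(1,): E4->F3 leap 11st
  -> R7 @ bar 4 tick 2 v(1,): E3->G4 leap 15st
  -> R1 @ bar 5 tick 0 v(0, 1): C3/C4 P8 -> D3/D4 P8 similar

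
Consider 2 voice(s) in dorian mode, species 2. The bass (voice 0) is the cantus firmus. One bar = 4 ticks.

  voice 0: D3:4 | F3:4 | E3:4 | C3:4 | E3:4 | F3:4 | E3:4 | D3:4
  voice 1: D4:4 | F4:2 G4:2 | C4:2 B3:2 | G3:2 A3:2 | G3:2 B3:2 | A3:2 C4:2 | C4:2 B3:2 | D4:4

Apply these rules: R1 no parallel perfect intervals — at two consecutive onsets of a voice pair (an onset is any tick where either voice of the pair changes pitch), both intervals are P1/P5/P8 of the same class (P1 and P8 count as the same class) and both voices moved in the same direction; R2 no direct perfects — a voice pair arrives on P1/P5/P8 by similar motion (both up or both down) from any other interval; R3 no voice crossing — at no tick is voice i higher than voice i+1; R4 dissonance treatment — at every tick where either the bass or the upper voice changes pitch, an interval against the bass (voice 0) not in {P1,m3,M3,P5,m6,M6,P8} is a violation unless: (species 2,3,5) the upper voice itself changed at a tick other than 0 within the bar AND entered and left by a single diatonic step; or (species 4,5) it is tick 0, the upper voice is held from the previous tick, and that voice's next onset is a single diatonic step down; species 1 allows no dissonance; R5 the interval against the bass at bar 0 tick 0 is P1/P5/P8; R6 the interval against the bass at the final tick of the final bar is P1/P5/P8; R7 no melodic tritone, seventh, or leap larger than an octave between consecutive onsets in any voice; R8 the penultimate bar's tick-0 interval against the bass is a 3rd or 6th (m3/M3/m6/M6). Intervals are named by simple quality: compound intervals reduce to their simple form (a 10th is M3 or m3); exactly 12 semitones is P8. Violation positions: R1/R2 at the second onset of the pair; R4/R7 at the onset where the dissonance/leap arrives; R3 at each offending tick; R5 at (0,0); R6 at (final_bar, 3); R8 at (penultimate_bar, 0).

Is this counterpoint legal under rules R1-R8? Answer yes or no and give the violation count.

No (3 violations)

bar 0: v0=D3 v1=D4 (P8)
bar 1: v0=F3 v1=F4 (P8)
bar 2: v0=E3 v1=C4 (m6)
bar 3: v0=C3 v1=G3 (P5)
bar 4: v0=E3 v1=G3 (m3)
bar 5: v0=F3 v1=A3 (M3)
bar 6: v0=E3 v1=C4 (m6)
bar 7: v0=D3 v1=D4 (P8)
  R1 @ bar1.0: D3/D4 P8 -> F3/F4 P8 similar
  R4 @ bar1.2: F3/G4 M2 untreated
  R1 @ bar3.0: E3/B3 P5 -> C3/G3 P5 similar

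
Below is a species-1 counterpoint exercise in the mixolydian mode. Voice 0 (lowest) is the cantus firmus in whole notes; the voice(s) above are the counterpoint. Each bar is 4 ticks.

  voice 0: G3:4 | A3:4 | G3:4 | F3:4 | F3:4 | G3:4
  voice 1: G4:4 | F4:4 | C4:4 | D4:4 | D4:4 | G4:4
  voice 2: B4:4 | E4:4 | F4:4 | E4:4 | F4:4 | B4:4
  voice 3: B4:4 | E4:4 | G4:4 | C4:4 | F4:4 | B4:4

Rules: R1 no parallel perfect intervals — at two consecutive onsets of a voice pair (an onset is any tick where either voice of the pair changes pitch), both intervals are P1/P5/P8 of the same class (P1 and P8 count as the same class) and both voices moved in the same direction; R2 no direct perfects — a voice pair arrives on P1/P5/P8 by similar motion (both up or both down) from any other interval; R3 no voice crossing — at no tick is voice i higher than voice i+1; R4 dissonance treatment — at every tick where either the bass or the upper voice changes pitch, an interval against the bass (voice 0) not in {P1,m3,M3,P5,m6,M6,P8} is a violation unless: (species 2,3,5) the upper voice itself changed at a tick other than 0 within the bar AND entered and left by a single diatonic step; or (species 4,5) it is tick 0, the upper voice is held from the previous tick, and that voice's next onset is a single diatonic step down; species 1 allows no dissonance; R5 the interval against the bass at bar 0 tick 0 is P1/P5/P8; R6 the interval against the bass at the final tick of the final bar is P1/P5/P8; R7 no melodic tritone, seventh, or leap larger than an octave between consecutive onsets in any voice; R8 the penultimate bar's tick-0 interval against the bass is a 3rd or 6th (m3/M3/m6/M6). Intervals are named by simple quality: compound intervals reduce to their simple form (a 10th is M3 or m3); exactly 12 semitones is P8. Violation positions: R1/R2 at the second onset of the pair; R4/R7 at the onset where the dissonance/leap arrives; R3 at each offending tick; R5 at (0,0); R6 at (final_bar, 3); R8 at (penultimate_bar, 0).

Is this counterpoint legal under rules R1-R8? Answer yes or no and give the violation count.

bar 0: v0=G3 v1=G4 v2=B4 v3=B4 (M3)
bar 1: v0=A3 v1=F4 v2=E4 v3=E4 (P5)
bar 2: v0=G3 v1=C4 v2=F4 v3=G4 (P8)
bar 3: v0=F3 v1=D4 v2=E4 v3=C4 (P5)
bar 4: v0=F3 v1=D4 v2=F4 v3=F4 (P8)
bar 5: v0=G3 v1=G4 v2=B4 v3=B4 (M3)
  R5 @ bar0.0: opens on M3
  R5 @ bar0.0: opens on M3
  R1 @ bar1.0: B4/B4 P1 -> E4/E4 P1 similar
  R3 @ bar1.0: F4 above E4
  R3 @ bar1.1: F4 above E4
  R3 @ bar1.2: F4 above E4
  R3 @ bar1.3: F4 above E4
  R4 @ bar2.0: G3/C4 P4 untreated
  R4 @ bar2.0: G3/F4 m7 untreated
  R2 @ bar3.0: G3/G4 P8 -> F3/C4 P5 similar
  R3 @ bar3.0: E4 above C4
  R4 @ bar3.0: F3/E4 M7 untreated
  R3 @ bar3.1: E4 above C4
  R3 @ bar3.2: E4 above C4
  R3 @ bar3.3: E4 above C4
  R2 @ bar4.0: E4/C4 M3 -> F4/F4 P1 similar
  R8 @ bar4.0: penult P8 not 3rd/6th
  R8 @ bar4.0: penult P8 not 3rd/6th
  R1 @ bar5.0: F4/F4 P1 -> B4/B4 P1 similar
  R2 @ bar5.0: F3/D4 M6 -> G3/G4 P8 similar
  R7 @ bar5.0: F4->B4 leap 6st
  R7 @ bar5.0: F4->B4 leap 6st
  R6 @ bar5.3: closes on M3
  R6 @ bar5.3: closes on M3

No (24 violations)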